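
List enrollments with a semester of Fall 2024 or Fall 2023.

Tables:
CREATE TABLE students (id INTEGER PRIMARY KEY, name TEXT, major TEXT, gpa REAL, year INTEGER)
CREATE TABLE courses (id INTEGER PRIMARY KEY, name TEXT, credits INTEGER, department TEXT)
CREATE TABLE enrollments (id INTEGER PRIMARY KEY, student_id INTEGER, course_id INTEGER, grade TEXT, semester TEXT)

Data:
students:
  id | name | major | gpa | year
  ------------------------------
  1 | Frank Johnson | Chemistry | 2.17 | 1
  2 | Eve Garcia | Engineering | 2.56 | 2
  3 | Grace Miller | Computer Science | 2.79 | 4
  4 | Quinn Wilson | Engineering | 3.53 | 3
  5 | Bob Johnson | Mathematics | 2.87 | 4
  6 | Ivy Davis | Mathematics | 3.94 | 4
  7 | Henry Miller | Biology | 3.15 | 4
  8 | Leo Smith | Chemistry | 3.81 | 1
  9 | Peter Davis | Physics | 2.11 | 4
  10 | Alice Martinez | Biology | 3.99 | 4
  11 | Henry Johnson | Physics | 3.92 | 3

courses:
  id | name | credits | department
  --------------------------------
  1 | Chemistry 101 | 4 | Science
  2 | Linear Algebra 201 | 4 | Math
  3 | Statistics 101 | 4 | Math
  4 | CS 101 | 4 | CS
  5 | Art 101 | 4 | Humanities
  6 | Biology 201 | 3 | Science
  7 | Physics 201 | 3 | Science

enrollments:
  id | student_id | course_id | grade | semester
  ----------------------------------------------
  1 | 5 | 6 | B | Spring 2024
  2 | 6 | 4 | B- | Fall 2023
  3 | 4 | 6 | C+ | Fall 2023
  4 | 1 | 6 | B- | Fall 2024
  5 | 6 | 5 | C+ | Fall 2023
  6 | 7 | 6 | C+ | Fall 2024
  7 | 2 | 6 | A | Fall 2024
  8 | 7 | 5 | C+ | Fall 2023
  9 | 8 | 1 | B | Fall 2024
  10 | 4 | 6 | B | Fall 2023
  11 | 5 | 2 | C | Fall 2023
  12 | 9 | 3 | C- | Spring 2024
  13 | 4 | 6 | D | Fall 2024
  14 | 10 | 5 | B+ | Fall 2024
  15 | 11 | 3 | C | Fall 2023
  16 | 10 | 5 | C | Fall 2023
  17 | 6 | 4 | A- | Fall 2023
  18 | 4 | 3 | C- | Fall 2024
SELECT id, semester FROM enrollments WHERE semester IN ('Fall 2024', 'Fall 2023')

Execution result:
id | semester
2 | Fall 2023
3 | Fall 2023
4 | Fall 2024
5 | Fall 2023
6 | Fall 2024
7 | Fall 2024
8 | Fall 2023
9 | Fall 2024
10 | Fall 2023
11 | Fall 2023
13 | Fall 2024
14 | Fall 2024
15 | Fall 2023
16 | Fall 2023
17 | Fall 2023
18 | Fall 2024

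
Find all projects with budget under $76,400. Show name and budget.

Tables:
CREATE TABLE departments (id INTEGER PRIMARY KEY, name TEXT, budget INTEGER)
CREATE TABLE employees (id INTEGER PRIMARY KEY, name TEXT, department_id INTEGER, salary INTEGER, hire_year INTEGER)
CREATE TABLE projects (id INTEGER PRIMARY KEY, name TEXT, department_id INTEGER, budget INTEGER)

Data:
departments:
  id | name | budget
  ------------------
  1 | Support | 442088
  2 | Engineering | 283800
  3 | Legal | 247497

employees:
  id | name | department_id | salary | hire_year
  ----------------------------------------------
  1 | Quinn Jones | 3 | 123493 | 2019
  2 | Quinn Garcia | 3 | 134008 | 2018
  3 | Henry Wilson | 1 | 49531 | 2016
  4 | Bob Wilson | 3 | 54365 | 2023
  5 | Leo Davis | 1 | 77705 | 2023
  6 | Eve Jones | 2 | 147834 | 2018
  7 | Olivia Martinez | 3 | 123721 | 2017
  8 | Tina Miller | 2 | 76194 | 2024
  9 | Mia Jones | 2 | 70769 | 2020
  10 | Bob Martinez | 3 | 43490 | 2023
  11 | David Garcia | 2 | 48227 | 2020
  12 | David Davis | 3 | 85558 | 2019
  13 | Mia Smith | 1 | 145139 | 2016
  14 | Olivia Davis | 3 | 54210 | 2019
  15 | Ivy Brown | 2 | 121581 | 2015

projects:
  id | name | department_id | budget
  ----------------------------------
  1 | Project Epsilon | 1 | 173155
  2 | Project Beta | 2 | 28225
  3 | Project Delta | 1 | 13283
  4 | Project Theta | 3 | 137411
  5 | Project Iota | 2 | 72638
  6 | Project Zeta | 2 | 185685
SELECT name, budget FROM projects WHERE budget < 76400

Execution result:
name | budget
Project Beta | 28225
Project Delta | 13283
Project Iota | 72638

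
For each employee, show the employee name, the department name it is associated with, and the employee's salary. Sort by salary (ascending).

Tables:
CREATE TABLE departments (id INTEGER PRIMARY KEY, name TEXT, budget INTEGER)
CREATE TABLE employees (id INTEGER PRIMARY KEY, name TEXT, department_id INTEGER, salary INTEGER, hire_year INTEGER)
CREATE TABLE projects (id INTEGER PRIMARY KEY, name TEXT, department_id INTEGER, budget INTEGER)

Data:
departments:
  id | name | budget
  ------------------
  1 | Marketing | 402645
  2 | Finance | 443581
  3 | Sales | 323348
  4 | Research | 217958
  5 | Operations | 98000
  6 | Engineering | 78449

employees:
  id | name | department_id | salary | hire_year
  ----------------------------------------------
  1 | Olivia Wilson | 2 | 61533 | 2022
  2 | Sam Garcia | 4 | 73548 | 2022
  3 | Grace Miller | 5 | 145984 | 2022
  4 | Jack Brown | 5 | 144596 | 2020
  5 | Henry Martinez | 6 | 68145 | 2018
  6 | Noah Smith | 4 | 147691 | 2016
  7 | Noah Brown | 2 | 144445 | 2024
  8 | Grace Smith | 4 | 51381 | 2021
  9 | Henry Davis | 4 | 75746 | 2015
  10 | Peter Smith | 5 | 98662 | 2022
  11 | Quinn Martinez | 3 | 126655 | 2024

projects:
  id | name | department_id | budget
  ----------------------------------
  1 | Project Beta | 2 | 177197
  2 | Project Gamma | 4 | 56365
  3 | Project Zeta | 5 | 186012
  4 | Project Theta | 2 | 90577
SELECT c.name, p.name AS department, c.salary FROM employees c JOIN departments p ON c.department_id = p.id ORDER BY c.salary ASC

Execution result:
name | department | salary
Grace Smith | Research | 51381
Olivia Wilson | Finance | 61533
Henry Martinez | Engineering | 68145
Sam Garcia | Research | 73548
Henry Davis | Research | 75746
Peter Smith | Operations | 98662
Quinn Martinez | Sales | 126655
Noah Brown | Finance | 144445
Jack Brown | Operations | 144596
Grace Miller | Operations | 145984
Noah Smith | Research | 147691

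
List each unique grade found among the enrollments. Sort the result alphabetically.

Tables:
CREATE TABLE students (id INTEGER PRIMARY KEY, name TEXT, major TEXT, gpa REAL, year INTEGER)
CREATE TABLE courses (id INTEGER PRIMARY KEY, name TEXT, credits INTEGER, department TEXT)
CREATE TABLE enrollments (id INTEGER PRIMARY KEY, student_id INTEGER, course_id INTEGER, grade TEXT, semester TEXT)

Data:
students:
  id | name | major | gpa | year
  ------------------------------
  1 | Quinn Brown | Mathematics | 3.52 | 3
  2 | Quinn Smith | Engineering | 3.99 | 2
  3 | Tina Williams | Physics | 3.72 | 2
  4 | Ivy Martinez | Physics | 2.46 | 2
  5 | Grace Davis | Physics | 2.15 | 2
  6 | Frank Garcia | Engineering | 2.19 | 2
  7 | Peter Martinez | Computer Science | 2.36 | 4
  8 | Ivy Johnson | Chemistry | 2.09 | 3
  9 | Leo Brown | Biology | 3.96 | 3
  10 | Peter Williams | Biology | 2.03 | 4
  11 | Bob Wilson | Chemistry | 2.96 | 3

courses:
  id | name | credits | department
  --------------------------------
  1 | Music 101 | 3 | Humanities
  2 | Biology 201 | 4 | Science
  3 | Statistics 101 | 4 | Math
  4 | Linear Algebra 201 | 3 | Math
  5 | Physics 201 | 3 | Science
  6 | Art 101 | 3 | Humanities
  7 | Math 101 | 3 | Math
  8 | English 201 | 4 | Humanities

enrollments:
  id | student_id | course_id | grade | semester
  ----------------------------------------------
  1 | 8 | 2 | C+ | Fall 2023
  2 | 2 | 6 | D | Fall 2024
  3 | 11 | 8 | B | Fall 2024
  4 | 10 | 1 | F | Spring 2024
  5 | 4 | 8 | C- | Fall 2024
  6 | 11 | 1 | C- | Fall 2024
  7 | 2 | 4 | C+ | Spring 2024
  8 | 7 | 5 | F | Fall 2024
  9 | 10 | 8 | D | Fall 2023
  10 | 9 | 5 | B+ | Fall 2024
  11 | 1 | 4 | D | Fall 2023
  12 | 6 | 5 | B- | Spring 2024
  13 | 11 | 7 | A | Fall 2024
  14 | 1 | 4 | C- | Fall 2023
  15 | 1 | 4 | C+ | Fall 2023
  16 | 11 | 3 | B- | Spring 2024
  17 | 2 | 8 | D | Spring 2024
SELECT DISTINCT grade FROM enrollments ORDER BY grade

Execution result:
grade
A
B
B+
B-
C+
C-
D
F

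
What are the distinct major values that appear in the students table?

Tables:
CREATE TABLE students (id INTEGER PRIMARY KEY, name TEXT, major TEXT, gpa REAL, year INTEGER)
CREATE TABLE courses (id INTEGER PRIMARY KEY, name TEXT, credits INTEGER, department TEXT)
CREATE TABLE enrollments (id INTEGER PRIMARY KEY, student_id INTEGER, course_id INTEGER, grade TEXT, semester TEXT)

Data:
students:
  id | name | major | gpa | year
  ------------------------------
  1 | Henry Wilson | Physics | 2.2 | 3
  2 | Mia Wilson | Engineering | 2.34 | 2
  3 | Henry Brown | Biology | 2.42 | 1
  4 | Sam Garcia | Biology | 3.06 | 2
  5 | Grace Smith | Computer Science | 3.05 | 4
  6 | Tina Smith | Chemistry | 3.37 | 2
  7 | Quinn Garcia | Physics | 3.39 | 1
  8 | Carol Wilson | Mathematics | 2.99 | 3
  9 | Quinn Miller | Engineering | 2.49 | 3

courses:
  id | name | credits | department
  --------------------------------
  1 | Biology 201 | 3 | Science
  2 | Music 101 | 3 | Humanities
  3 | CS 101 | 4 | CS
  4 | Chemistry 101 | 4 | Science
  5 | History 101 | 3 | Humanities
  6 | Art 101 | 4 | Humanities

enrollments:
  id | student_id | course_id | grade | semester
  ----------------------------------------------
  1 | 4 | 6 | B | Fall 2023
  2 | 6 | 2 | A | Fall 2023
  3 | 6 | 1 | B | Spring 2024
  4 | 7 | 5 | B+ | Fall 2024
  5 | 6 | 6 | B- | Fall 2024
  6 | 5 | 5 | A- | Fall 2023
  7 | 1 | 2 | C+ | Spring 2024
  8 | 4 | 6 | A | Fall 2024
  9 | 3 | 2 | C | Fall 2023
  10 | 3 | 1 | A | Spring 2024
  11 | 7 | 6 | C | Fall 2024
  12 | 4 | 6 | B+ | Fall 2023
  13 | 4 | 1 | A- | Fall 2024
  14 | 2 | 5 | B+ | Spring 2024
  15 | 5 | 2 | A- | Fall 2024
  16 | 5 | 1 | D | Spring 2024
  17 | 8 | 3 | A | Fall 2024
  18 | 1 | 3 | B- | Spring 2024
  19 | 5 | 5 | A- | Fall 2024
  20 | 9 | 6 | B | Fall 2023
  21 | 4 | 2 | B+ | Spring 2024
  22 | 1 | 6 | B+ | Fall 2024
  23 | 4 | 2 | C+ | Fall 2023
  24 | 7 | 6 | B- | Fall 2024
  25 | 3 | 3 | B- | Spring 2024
SELECT DISTINCT major FROM students

Execution result:
major
Physics
Engineering
Biology
Computer Science
Chemistry
Mathematics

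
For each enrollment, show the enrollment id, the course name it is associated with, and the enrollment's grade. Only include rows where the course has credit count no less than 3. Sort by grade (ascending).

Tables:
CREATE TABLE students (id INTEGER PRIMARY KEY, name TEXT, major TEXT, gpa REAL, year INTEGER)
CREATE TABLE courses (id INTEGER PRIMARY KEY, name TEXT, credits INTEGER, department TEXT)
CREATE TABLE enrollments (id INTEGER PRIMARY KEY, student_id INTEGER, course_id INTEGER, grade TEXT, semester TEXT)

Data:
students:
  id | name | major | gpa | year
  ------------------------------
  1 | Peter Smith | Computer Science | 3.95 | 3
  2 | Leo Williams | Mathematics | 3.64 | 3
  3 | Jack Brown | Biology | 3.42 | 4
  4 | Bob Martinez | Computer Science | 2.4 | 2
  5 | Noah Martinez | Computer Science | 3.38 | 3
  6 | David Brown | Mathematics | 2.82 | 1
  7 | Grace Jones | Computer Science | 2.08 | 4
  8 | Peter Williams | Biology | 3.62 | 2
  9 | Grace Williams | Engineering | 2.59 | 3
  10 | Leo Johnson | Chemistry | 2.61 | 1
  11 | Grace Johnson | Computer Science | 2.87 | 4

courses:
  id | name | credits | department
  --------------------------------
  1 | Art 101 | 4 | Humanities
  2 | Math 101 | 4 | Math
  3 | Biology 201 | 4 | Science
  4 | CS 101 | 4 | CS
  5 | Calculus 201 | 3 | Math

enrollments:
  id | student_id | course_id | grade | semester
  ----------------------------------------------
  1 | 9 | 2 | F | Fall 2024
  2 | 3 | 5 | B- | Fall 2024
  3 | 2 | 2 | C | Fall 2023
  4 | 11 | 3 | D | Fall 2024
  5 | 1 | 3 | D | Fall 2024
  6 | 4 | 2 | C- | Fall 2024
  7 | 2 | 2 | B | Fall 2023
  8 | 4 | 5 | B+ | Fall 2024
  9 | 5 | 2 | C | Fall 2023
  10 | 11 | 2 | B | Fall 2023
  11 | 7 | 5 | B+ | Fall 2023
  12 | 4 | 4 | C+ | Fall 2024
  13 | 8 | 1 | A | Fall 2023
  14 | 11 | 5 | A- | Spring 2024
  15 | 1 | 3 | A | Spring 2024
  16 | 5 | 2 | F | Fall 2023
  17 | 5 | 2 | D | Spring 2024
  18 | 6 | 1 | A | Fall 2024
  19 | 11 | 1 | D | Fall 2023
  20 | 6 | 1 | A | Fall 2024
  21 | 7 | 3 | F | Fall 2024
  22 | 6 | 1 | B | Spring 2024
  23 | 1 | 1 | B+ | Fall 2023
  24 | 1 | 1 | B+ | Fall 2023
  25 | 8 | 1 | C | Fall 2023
SELECT c.id, p.name AS course, c.grade FROM enrollments c JOIN courses p ON c.course_id = p.id WHERE p.credits >= 3 ORDER BY c.grade ASC

Execution result:
id | course | grade
13 | Art 101 | A
15 | Biology 201 | A
18 | Art 101 | A
20 | Art 101 | A
14 | Calculus 201 | A-
7 | Math 101 | B
10 | Math 101 | B
22 | Art 101 | B
8 | Calculus 201 | B+
11 | Calculus 201 | B+
23 | Art 101 | B+
24 | Art 101 | B+
2 | Calculus 201 | B-
3 | Math 101 | C
9 | Math 101 | C
25 | Art 101 | C
12 | CS 101 | C+
6 | Math 101 | C-
4 | Biology 201 | D
5 | Biology 201 | D
17 | Math 101 | D
19 | Art 101 | D
1 | Math 101 | F
16 | Math 101 | F
21 | Biology 201 | F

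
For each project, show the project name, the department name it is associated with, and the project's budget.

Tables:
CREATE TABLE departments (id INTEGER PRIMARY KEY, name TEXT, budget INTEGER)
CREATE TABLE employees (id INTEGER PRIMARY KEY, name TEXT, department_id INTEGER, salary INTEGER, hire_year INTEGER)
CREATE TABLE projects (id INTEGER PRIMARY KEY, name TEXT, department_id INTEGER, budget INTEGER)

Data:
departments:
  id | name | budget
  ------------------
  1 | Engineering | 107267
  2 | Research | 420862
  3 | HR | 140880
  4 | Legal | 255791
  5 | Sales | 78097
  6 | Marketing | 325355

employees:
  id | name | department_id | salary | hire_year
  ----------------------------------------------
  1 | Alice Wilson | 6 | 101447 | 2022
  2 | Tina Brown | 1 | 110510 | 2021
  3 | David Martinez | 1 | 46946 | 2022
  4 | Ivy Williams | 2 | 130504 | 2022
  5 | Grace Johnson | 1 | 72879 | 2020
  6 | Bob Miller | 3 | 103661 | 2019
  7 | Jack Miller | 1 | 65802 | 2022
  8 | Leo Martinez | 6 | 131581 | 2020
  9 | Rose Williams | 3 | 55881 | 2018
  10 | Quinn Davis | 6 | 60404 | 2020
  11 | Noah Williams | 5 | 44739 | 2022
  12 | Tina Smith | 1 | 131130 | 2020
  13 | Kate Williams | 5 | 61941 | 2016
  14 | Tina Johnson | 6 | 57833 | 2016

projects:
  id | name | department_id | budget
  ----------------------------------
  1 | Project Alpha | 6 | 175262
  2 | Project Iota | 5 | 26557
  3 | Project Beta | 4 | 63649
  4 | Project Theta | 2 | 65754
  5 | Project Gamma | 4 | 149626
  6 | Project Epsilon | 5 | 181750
SELECT c.name, p.name AS department, c.budget FROM projects c JOIN departments p ON c.department_id = p.id

Execution result:
name | department | budget
Project Alpha | Marketing | 175262
Project Iota | Sales | 26557
Project Beta | Legal | 63649
Project Theta | Research | 65754
Project Gamma | Legal | 149626
Project Epsilon | Sales | 181750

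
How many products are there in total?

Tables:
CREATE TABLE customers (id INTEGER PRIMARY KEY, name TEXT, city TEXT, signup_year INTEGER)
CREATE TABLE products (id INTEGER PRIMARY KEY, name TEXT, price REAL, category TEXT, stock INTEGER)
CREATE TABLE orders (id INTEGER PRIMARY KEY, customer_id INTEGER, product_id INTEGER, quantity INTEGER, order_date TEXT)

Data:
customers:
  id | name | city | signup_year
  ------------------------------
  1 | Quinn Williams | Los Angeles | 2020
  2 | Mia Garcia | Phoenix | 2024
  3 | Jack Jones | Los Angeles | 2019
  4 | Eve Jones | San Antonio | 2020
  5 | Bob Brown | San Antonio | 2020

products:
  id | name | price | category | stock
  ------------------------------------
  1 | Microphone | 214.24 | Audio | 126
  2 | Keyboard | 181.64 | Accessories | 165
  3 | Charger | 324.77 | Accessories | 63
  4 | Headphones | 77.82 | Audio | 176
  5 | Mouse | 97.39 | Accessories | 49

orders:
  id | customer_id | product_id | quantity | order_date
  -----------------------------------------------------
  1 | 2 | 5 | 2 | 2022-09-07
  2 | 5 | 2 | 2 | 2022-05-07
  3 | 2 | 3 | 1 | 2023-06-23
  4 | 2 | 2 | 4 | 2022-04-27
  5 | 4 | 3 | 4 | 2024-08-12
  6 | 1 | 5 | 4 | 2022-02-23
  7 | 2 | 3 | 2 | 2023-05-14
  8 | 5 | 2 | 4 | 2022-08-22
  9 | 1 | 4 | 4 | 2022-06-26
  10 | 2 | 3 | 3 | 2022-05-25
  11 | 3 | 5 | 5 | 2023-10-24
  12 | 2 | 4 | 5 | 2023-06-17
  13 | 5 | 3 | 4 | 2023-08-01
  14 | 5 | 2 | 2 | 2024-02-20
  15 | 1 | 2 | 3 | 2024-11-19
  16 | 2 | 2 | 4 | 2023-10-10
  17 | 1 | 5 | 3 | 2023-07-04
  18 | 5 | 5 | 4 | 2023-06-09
SELECT COUNT(*) FROM products

Execution result:
5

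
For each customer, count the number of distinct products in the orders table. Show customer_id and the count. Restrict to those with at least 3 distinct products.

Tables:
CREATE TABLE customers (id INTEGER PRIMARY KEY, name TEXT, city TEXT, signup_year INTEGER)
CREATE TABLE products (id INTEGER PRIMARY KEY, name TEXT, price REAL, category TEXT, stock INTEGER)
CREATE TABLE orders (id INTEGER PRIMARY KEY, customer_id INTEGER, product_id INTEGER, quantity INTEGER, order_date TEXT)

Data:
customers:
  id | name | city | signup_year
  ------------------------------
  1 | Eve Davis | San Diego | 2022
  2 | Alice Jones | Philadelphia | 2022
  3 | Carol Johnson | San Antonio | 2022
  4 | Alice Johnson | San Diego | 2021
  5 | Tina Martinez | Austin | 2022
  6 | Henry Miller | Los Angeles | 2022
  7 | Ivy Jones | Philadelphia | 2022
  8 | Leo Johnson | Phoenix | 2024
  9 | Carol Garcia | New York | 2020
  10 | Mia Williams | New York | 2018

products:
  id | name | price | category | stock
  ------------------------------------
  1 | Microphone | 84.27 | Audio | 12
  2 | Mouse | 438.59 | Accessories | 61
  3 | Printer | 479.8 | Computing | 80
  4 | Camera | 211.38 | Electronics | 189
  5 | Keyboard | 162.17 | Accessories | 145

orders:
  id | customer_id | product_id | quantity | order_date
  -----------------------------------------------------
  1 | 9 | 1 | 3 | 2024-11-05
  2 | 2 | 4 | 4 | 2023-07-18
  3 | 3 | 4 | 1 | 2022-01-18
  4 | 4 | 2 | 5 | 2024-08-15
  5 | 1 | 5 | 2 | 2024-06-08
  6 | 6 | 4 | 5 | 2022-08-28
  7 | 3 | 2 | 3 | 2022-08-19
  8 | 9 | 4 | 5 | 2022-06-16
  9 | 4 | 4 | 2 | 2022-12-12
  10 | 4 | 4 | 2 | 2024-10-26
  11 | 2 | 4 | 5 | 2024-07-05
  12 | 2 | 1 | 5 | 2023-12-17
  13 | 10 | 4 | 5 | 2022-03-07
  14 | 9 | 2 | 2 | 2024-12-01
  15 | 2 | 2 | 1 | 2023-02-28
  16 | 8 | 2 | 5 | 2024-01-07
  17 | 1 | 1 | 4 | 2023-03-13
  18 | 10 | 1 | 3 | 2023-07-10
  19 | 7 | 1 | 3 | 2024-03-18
SELECT customer_id, COUNT(DISTINCT product_id) AS distinct_product_count FROM orders GROUP BY customer_id HAVING COUNT(DISTINCT product_id) >= 3

Execution result:
customer_id | distinct_product_count
2 | 3
9 | 3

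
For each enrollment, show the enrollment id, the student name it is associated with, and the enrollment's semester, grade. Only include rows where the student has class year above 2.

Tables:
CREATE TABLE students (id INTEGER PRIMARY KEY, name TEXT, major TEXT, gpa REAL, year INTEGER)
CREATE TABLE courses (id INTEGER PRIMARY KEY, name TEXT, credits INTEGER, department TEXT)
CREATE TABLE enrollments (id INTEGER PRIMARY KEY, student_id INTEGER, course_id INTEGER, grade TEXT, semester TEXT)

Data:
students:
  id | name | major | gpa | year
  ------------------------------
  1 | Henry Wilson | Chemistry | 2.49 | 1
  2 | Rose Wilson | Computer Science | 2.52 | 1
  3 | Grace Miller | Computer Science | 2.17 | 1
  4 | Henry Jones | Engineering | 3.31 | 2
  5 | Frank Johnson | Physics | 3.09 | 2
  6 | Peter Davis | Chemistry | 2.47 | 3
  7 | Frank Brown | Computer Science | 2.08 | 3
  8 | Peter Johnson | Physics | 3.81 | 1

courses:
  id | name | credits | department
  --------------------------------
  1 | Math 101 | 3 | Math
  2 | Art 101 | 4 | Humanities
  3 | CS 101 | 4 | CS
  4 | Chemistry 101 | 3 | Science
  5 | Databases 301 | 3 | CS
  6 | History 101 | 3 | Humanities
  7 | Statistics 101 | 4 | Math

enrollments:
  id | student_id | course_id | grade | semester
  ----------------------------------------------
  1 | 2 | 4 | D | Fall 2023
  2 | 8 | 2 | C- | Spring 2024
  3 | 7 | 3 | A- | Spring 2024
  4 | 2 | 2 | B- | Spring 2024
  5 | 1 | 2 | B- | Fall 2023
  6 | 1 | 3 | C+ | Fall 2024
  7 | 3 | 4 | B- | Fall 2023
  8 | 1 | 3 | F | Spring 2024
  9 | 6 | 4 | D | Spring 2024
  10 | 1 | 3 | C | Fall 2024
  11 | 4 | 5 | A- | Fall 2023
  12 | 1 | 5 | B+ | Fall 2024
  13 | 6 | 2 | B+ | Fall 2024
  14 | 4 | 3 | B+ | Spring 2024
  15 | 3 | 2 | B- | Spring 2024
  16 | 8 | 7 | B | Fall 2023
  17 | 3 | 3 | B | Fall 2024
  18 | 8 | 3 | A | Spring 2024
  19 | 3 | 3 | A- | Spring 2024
SELECT c.id, p.name AS student, c.semester, c.grade FROM enrollments c JOIN students p ON c.student_id = p.id WHERE p.year > 2

Execution result:
id | student | semester | grade
3 | Frank Brown | Spring 2024 | A-
9 | Peter Davis | Spring 2024 | D
13 | Peter Davis | Fall 2024 | B+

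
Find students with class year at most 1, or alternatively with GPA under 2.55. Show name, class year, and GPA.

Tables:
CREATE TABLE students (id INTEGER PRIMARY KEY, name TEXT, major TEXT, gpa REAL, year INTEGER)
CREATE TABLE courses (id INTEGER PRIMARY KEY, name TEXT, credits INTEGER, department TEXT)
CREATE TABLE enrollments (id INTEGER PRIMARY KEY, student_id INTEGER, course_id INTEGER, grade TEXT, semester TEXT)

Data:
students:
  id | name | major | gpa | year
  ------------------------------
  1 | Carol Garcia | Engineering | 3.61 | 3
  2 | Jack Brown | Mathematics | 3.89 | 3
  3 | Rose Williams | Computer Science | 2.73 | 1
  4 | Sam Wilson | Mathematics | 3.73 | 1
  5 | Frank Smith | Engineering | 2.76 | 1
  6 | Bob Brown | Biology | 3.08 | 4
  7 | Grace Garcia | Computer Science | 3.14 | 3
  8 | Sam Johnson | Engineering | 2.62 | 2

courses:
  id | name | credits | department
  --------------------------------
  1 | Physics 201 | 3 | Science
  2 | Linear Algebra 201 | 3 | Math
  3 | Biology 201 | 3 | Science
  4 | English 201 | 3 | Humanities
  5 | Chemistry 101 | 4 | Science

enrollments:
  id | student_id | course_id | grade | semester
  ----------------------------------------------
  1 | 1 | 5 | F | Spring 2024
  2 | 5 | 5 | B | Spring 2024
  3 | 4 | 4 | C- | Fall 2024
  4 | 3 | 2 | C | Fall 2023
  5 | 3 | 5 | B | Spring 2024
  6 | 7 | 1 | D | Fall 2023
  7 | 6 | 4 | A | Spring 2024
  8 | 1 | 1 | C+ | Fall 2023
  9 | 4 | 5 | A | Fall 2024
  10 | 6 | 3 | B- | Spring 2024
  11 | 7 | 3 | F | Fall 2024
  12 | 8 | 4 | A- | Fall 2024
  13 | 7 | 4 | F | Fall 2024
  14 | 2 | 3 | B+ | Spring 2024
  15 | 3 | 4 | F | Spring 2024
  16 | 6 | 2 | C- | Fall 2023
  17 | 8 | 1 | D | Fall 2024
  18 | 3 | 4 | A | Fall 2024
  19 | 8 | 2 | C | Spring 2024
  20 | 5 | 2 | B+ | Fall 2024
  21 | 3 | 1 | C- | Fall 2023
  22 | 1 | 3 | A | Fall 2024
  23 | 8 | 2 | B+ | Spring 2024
SELECT name, year, gpa FROM students WHERE year <= 1 OR gpa < 2.55

Execution result:
name | year | gpa
Rose Williams | 1 | 2.73
Sam Wilson | 1 | 3.73
Frank Smith | 1 | 2.76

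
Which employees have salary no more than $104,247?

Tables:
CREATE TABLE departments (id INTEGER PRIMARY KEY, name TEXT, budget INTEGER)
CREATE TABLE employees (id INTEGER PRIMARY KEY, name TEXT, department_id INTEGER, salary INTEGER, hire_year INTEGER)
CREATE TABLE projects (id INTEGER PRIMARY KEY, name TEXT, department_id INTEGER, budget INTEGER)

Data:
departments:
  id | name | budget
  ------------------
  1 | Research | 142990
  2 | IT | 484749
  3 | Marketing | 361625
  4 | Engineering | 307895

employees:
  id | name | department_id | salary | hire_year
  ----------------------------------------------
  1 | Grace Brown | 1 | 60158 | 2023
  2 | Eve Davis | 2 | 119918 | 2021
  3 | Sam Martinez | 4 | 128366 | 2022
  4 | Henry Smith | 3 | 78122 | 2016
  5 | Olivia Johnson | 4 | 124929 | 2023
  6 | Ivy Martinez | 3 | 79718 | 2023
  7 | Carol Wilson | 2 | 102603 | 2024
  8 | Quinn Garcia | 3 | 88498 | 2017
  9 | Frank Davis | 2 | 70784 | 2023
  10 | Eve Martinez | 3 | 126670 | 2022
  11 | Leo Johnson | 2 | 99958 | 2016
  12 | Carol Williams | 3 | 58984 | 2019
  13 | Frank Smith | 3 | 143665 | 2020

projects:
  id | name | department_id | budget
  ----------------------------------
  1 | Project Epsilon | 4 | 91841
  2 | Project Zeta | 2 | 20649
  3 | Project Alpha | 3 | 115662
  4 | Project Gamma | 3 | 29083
SELECT name, salary FROM employees WHERE salary <= 104247

Execution result:
name | salary
Grace Brown | 60158
Henry Smith | 78122
Ivy Martinez | 79718
Carol Wilson | 102603
Quinn Garcia | 88498
Frank Davis | 70784
Leo Johnson | 99958
Carol Williams | 58984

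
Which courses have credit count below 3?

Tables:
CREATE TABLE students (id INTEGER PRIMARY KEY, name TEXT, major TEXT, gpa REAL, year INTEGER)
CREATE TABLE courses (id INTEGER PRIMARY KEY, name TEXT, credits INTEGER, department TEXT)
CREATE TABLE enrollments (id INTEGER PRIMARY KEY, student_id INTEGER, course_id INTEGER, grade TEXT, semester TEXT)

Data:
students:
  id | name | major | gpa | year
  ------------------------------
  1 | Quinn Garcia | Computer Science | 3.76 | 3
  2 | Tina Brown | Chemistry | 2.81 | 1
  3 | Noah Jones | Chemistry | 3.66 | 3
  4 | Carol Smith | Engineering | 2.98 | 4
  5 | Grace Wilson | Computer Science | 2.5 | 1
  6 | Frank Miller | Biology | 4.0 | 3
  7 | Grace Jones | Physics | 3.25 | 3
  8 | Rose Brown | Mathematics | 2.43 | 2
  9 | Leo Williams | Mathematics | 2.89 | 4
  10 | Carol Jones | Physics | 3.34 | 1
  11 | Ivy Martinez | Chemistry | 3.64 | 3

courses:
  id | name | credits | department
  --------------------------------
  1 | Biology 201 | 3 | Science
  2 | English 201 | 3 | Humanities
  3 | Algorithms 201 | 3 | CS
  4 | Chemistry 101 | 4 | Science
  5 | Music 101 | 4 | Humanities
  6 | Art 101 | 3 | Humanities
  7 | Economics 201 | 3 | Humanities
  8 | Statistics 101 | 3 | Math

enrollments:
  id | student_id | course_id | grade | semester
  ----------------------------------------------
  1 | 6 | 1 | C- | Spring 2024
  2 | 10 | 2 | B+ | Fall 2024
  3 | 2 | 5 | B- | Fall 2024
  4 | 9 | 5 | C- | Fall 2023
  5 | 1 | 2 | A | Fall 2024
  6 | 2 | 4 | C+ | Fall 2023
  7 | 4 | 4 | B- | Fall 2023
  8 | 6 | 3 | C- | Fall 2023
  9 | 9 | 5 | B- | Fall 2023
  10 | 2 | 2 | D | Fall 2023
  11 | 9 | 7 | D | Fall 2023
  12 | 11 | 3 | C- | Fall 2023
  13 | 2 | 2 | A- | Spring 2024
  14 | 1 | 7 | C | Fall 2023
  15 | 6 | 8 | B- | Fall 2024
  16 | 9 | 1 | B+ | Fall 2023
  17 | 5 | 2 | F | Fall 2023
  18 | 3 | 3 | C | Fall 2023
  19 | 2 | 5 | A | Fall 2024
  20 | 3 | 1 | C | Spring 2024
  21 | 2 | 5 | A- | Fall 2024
SELECT name, credits FROM courses WHERE credits < 3

Execution result:
(no rows)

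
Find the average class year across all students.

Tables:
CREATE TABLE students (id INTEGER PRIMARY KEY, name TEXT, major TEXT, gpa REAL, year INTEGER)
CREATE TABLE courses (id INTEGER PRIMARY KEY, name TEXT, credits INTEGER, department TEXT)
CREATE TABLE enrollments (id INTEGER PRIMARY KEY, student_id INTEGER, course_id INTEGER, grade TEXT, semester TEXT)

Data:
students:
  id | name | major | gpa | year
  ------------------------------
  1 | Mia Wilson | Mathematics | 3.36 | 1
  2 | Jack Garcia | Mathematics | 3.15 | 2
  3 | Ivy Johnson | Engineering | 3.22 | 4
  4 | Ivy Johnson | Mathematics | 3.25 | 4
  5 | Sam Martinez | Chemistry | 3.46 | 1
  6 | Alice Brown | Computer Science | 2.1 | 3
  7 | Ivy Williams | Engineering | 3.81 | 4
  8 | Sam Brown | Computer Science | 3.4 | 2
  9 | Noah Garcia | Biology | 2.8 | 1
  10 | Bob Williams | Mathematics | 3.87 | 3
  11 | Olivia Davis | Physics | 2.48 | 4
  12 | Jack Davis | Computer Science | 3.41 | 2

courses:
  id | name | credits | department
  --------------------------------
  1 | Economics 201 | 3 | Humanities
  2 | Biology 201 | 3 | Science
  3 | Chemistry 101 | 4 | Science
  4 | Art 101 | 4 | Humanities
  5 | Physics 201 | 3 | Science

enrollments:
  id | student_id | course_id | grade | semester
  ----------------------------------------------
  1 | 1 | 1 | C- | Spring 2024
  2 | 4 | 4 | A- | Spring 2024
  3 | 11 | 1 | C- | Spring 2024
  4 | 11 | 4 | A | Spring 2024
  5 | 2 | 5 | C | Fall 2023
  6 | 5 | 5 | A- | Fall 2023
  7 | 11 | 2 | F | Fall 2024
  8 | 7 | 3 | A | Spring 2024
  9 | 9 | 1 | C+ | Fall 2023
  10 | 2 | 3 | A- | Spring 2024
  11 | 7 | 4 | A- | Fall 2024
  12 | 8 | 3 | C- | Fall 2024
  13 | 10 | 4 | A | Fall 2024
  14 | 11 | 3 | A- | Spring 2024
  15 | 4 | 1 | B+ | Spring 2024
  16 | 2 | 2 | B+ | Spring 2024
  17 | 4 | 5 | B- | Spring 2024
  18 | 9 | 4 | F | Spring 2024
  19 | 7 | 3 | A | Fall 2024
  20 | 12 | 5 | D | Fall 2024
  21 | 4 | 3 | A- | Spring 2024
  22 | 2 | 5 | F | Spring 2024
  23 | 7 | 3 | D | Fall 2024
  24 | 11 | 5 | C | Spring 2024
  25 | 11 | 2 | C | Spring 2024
SELECT AVG(year) FROM students

Execution result:
2.58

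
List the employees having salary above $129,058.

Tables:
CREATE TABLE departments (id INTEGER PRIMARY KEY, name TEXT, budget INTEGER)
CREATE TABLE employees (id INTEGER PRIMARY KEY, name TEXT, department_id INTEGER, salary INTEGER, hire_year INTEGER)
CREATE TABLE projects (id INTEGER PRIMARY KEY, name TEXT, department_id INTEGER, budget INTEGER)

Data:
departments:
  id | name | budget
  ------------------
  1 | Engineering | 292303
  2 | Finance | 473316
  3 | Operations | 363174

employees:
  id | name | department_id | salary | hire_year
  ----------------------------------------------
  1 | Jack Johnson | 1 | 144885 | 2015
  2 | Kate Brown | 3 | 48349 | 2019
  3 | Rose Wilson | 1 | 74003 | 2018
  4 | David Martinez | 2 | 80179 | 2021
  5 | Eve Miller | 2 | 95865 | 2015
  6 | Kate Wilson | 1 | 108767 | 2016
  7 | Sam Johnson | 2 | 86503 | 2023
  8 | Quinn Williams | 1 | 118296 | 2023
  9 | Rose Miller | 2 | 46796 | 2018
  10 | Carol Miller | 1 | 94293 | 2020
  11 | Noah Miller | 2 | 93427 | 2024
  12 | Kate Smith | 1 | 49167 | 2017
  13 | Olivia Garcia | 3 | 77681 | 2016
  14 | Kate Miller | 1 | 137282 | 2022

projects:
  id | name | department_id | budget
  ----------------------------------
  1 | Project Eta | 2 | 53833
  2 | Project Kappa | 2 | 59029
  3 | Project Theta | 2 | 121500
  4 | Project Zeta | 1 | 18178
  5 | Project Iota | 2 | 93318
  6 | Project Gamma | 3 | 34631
SELECT name, salary FROM employees WHERE salary > 129058

Execution result:
name | salary
Jack Johnson | 144885
Kate Miller | 137282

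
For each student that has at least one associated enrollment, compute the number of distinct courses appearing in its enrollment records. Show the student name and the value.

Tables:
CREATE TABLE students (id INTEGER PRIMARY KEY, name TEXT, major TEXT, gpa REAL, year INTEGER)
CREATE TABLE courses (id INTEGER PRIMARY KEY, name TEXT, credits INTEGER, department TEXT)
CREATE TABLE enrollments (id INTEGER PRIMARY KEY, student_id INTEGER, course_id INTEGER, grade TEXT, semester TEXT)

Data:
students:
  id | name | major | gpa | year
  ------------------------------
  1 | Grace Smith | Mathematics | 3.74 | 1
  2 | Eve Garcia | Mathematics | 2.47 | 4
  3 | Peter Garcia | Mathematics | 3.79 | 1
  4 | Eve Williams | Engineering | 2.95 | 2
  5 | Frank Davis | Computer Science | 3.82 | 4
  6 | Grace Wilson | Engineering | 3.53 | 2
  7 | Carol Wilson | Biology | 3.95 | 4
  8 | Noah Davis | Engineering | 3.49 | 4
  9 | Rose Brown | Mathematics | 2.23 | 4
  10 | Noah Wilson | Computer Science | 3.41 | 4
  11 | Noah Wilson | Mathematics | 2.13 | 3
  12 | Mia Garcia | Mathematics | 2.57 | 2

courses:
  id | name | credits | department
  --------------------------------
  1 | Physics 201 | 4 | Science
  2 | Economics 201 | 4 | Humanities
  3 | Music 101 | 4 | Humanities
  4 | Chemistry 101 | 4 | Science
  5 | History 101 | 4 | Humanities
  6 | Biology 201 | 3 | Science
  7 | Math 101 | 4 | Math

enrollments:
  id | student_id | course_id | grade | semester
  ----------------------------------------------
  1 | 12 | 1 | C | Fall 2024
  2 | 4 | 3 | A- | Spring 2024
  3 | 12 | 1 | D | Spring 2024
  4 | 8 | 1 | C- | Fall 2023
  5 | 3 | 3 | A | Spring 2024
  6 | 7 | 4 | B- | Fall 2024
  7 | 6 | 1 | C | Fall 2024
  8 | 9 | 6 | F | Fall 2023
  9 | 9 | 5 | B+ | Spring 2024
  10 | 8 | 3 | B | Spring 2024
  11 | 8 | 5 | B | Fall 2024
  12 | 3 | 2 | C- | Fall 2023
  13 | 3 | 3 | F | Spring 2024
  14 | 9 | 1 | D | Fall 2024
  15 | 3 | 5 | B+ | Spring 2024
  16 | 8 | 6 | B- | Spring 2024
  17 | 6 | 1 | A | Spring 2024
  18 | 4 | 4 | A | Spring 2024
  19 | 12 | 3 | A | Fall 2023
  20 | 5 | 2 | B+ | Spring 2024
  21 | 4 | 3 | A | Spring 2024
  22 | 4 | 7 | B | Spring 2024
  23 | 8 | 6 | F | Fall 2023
SELECT p.name, COUNT(DISTINCT c.course_id) AS distinct_course_count FROM enrollments c JOIN students p ON c.student_id = p.id GROUP BY p.id, p.name

Execution result:
name | distinct_course_count
Peter Garcia | 3
Eve Williams | 3
Frank Davis | 1
Grace Wilson | 1
Carol Wilson | 1
Noah Davis | 4
Rose Brown | 3
Mia Garcia | 2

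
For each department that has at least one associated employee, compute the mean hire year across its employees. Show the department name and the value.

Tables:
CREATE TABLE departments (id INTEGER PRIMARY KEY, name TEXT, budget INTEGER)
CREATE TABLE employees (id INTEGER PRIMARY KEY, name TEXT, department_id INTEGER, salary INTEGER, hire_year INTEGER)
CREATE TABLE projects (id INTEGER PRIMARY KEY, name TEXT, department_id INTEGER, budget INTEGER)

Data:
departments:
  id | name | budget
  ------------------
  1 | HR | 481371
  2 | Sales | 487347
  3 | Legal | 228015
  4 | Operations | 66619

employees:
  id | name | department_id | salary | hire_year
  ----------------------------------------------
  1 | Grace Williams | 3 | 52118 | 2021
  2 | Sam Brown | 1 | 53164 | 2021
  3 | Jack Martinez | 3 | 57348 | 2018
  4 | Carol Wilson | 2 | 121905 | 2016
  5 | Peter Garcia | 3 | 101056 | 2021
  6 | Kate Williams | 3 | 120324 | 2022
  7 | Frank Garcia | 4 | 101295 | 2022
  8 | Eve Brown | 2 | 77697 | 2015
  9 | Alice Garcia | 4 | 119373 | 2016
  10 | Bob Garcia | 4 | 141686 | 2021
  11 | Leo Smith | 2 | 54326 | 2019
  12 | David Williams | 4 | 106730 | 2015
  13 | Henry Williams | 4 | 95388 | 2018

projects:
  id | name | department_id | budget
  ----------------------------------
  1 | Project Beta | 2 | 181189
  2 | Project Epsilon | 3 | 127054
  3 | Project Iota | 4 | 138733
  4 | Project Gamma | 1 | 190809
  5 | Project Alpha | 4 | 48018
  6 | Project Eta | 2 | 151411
SELECT p.name, AVG(c.hire_year) AS avg_hire_year FROM employees c JOIN departments p ON c.department_id = p.id GROUP BY p.id, p.name

Execution result:
name | avg_hire_year
HR | 2021.00
Sales | 2016.67
Legal | 2020.50
Operations | 2018.40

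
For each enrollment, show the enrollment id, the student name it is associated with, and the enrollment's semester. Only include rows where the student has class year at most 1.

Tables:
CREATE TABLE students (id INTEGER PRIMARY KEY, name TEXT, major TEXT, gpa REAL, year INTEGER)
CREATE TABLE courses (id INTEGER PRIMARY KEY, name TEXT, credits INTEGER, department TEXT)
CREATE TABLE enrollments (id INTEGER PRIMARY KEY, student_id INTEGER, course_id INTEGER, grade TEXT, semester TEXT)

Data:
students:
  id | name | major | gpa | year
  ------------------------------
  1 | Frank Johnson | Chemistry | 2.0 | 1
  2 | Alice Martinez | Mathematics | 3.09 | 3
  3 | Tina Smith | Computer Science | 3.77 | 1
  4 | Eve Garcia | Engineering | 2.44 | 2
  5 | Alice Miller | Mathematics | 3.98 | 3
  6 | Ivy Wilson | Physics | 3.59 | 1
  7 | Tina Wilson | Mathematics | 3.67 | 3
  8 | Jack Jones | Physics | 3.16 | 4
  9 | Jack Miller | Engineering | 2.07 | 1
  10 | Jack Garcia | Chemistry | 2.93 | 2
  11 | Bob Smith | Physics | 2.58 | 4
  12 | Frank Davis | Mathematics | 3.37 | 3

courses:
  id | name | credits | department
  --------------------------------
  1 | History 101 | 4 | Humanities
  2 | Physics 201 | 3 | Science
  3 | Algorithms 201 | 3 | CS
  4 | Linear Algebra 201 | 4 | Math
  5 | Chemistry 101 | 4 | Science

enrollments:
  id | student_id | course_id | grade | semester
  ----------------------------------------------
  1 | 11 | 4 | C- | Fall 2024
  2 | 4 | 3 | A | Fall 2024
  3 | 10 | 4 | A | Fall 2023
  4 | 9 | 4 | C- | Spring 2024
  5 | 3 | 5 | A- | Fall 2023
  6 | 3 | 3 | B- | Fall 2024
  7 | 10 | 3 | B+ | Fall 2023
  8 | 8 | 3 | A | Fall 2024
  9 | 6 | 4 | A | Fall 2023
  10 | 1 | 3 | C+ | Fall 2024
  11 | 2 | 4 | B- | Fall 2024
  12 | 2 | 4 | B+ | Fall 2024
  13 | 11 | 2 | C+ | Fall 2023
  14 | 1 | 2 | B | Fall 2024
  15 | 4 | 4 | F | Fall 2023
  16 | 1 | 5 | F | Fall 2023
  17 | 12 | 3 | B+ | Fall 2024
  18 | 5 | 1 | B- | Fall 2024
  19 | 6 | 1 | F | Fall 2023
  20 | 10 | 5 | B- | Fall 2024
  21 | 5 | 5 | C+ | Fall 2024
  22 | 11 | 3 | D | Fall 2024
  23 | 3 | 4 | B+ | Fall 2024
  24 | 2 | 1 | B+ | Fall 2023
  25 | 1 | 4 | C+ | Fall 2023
SELECT c.id, p.name AS student, c.semester FROM enrollments c JOIN students p ON c.student_id = p.id WHERE p.year <= 1

Execution result:
id | student | semester
4 | Jack Miller | Spring 2024
5 | Tina Smith | Fall 2023
6 | Tina Smith | Fall 2024
9 | Ivy Wilson | Fall 2023
10 | Frank Johnson | Fall 2024
14 | Frank Johnson | Fall 2024
16 | Frank Johnson | Fall 2023
19 | Ivy Wilson | Fall 2023
23 | Tina Smith | Fall 2024
25 | Frank Johnson | Fall 2023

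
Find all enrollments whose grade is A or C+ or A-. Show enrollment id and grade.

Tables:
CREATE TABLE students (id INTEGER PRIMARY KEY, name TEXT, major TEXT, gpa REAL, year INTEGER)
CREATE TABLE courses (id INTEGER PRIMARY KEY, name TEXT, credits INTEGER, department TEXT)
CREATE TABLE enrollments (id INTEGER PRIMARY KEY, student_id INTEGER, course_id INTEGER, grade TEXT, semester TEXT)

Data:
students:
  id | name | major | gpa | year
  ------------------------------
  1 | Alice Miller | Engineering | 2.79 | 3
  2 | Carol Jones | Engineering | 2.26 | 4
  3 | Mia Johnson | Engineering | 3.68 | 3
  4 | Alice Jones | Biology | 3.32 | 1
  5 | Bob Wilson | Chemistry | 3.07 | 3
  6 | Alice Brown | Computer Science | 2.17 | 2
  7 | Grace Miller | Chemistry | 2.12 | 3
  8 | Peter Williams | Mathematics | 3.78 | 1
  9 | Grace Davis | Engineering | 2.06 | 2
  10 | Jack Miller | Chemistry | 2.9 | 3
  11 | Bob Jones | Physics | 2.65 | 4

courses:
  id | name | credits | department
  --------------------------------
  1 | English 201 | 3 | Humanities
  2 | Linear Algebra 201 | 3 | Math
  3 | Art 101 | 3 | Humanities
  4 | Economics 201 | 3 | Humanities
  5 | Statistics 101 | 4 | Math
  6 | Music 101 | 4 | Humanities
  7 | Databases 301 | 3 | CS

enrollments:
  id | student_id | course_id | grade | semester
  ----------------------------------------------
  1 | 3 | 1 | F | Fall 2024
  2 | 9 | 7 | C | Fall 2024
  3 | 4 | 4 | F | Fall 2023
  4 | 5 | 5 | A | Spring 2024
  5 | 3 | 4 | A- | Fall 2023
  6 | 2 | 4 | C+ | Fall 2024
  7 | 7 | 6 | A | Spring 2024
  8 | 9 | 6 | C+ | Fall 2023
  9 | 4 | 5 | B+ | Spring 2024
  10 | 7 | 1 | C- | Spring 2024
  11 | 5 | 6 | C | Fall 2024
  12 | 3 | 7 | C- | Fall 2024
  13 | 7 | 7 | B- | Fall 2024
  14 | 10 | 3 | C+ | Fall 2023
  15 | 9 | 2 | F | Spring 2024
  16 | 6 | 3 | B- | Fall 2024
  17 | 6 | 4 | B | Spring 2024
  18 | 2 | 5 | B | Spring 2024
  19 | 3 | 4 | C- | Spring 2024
SELECT id, grade FROM enrollments WHERE grade IN ('A', 'C+', 'A-')

Execution result:
id | grade
4 | A
5 | A-
6 | C+
7 | A
8 | C+
14 | C+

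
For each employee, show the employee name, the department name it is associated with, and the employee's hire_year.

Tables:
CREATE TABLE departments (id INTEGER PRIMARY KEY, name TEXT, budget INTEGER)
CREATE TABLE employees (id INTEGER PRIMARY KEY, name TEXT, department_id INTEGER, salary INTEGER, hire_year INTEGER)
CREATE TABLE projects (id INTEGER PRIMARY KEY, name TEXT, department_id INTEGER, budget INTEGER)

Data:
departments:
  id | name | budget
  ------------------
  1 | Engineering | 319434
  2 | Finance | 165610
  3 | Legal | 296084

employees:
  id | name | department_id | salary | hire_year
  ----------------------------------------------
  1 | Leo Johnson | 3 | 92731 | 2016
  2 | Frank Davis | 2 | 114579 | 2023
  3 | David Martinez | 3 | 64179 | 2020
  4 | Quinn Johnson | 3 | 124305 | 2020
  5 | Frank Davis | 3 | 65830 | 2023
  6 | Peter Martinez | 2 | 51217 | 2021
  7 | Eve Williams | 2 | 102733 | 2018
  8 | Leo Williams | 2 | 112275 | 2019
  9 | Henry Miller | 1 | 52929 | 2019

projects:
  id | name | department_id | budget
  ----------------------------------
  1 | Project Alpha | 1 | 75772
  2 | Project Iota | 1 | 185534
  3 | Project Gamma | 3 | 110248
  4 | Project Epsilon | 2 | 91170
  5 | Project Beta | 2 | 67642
SELECT c.name, p.name AS department, c.hire_year FROM employees c JOIN departments p ON c.department_id = p.id

Execution result:
name | department | hire_year
Leo Johnson | Legal | 2016
Frank Davis | Finance | 2023
David Martinez | Legal | 2020
Quinn Johnson | Legal | 2020
Frank Davis | Legal | 2023
Peter Martinez | Finance | 2021
Eve Williams | Finance | 2018
Leo Williams | Finance | 2019
Henry Miller | Engineering | 2019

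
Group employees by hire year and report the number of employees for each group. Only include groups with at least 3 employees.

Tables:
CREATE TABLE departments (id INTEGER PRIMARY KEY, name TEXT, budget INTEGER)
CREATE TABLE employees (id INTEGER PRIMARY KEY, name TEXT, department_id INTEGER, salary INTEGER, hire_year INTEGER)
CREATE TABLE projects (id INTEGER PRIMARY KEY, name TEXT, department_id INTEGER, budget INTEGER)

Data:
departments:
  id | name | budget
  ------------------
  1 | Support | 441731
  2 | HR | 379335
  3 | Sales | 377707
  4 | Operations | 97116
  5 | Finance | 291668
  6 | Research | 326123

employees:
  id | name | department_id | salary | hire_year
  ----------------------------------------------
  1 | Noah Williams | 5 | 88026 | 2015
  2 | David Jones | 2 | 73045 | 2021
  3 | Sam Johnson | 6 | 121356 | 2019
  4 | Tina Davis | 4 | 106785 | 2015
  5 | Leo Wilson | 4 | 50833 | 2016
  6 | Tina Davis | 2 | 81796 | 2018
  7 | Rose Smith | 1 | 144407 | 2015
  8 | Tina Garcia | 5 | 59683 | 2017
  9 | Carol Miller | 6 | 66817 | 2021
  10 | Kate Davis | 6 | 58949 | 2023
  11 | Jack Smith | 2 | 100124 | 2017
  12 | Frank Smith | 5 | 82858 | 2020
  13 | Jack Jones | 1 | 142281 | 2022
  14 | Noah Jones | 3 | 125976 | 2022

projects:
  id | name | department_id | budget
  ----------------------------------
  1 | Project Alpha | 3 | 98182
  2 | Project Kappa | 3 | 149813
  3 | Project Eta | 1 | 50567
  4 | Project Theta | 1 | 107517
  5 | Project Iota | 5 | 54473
SELECT hire_year, COUNT(*) AS n FROM employees GROUP BY hire_year HAVING COUNT(*) >= 3

Execution result:
hire_year | n
2015 | 3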